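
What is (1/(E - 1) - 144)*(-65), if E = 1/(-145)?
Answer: 1375985/146 ≈ 9424.6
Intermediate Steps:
E = -1/145 ≈ -0.0068966
(1/(E - 1) - 144)*(-65) = (1/(-1/145 - 1) - 144)*(-65) = (1/(-146/145) - 144)*(-65) = (-145/146 - 144)*(-65) = -21169/146*(-65) = 1375985/146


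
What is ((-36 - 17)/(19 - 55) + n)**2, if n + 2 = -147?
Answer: 28206721/1296 ≈ 21764.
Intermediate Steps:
n = -149 (n = -2 - 147 = -149)
((-36 - 17)/(19 - 55) + n)**2 = ((-36 - 17)/(19 - 55) - 149)**2 = (-53/(-36) - 149)**2 = (-53*(-1/36) - 149)**2 = (53/36 - 149)**2 = (-5311/36)**2 = 28206721/1296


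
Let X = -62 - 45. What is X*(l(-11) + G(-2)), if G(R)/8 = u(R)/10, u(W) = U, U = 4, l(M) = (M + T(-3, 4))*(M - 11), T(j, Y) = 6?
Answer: -60562/5 ≈ -12112.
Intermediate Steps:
l(M) = (-11 + M)*(6 + M) (l(M) = (M + 6)*(M - 11) = (6 + M)*(-11 + M) = (-11 + M)*(6 + M))
u(W) = 4
X = -107
G(R) = 16/5 (G(R) = 8*(4/10) = 8*(4*(⅒)) = 8*(⅖) = 16/5)
X*(l(-11) + G(-2)) = -107*((-66 + (-11)² - 5*(-11)) + 16/5) = -107*((-66 + 121 + 55) + 16/5) = -107*(110 + 16/5) = -107*566/5 = -60562/5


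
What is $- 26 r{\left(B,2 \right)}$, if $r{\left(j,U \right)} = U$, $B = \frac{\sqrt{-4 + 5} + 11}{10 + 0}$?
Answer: $-52$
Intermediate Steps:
$B = \frac{6}{5}$ ($B = \frac{\sqrt{1} + 11}{10} = \left(1 + 11\right) \frac{1}{10} = 12 \cdot \frac{1}{10} = \frac{6}{5} \approx 1.2$)
$- 26 r{\left(B,2 \right)} = \left(-26\right) 2 = -52$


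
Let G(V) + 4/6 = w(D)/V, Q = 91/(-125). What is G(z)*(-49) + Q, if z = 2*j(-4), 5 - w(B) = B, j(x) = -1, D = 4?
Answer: 42329/750 ≈ 56.439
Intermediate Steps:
w(B) = 5 - B
z = -2 (z = 2*(-1) = -2)
Q = -91/125 (Q = 91*(-1/125) = -91/125 ≈ -0.72800)
G(V) = -⅔ + 1/V (G(V) = -⅔ + (5 - 1*4)/V = -⅔ + (5 - 4)/V = -⅔ + 1/V)
G(z)*(-49) + Q = (-⅔ + 1/(-2))*(-49) - 91/125 = (-⅔ - ½)*(-49) - 91/125 = -7/6*(-49) - 91/125 = 343/6 - 91/125 = 42329/750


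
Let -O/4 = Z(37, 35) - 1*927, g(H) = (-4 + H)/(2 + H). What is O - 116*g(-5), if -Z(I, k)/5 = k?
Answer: 4060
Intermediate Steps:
g(H) = (-4 + H)/(2 + H)
Z(I, k) = -5*k
O = 4408 (O = -4*(-5*35 - 1*927) = -4*(-175 - 927) = -4*(-1102) = 4408)
O - 116*g(-5) = 4408 - 116*(-4 - 5)/(2 - 5) = 4408 - 116*(-9)/(-3) = 4408 - (-116)*(-9)/3 = 4408 - 116*3 = 4408 - 348 = 4060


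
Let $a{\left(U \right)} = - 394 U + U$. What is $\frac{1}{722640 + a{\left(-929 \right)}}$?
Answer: $\frac{1}{1087737} \approx 9.1934 \cdot 10^{-7}$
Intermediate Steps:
$a{\left(U \right)} = - 393 U$
$\frac{1}{722640 + a{\left(-929 \right)}} = \frac{1}{722640 - -365097} = \frac{1}{722640 + 365097} = \frac{1}{1087737}$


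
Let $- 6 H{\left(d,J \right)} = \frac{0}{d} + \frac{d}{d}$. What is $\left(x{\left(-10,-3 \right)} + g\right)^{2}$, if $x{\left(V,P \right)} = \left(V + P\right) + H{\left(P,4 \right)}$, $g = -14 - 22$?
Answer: $\frac{87025}{36} \approx 2417.4$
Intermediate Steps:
$g = -36$ ($g = -14 - 22 = -36$)
$H{\left(d,J \right)} = - \frac{1}{6}$ ($H{\left(d,J \right)} = - \frac{\frac{0}{d} + \frac{d}{d}}{6} = - \frac{0 + 1}{6} = \left(- \frac{1}{6}\right) 1 = - \frac{1}{6}$)
$x{\left(V,P \right)} = - \frac{1}{6} + P + V$ ($x{\left(V,P \right)} = \left(V + P\right) - \frac{1}{6} = \left(P + V\right) - \frac{1}{6} = - \frac{1}{6} + P + V$)
$\left(x{\left(-10,-3 \right)} + g\right)^{2} = \left(\left(- \frac{1}{6} - 3 - 10\right) - 36\right)^{2} = \left(- \frac{79}{6} - 36\right)^{2} = \left(- \frac{295}{6}\right)^{2} = \frac{87025}{36}$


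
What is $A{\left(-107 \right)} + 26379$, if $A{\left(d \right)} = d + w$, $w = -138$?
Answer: $26134$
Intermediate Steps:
$A{\left(d \right)} = -138 + d$ ($A{\left(d \right)} = d - 138 = -138 + d$)
$A{\left(-107 \right)} + 26379 = \left(-138 - 107\right) + 26379 = -245 + 26379 = 26134$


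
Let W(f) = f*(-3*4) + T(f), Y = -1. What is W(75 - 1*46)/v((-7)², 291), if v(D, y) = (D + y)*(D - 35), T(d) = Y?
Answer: -349/4760 ≈ -0.073319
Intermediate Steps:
T(d) = -1
v(D, y) = (-35 + D)*(D + y) (v(D, y) = (D + y)*(-35 + D) = (-35 + D)*(D + y))
W(f) = -1 - 12*f (W(f) = f*(-3*4) - 1 = f*(-12) - 1 = -12*f - 1 = -1 - 12*f)
W(75 - 1*46)/v((-7)², 291) = (-1 - 12*(75 - 1*46))/(((-7)²)² - 35*(-7)² - 35*291 + (-7)²*291) = (-1 - 12*(75 - 46))/(49² - 35*49 - 10185 + 49*291) = (-1 - 12*29)/(2401 - 1715 - 10185 + 14259) = (-1 - 348)/4760 = -349*1/4760 = -349/4760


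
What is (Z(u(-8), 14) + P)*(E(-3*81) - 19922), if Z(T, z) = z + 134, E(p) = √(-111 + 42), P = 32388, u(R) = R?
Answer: -648182192 + 32536*I*√69 ≈ -6.4818e+8 + 2.7026e+5*I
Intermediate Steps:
E(p) = I*√69 (E(p) = √(-69) = I*√69)
Z(T, z) = 134 + z
(Z(u(-8), 14) + P)*(E(-3*81) - 19922) = ((134 + 14) + 32388)*(I*√69 - 19922) = (148 + 32388)*(-19922 + I*√69) = 32536*(-19922 + I*√69) = -648182192 + 32536*I*√69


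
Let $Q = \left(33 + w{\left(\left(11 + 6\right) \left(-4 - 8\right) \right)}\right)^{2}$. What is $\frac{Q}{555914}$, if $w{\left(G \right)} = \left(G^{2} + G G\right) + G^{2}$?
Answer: $\frac{15595264161}{555914} \approx 28053.0$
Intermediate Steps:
$w{\left(G \right)} = 3 G^{2}$ ($w{\left(G \right)} = \left(G^{2} + G^{2}\right) + G^{2} = 2 G^{2} + G^{2} = 3 G^{2}$)
$Q = 15595264161$ ($Q = \left(33 + 3 \left(\left(11 + 6\right) \left(-4 - 8\right)\right)^{2}\right)^{2} = \left(33 + 3 \left(17 \left(-12\right)\right)^{2}\right)^{2} = \left(33 + 3 \left(-204\right)^{2}\right)^{2} = \left(33 + 3 \cdot 41616\right)^{2} = \left(33 + 124848\right)^{2} = 124881^{2} = 15595264161$)
$\frac{Q}{555914} = \frac{15595264161}{555914}$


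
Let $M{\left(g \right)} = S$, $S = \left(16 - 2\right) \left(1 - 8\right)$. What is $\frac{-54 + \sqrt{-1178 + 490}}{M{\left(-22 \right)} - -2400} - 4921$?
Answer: $- \frac{5664098}{1151} + \frac{2 i \sqrt{43}}{1151} \approx -4921.0 + 0.011394 i$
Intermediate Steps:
$S = -98$ ($S = 14 \left(-7\right) = -98$)
$M{\left(g \right)} = -98$
$\frac{-54 + \sqrt{-1178 + 490}}{M{\left(-22 \right)} - -2400} - 4921 = \frac{-54 + \sqrt{-1178 + 490}}{-98 - -2400} - 4921 = \frac{-54 + \sqrt{-688}}{-98 + 2400} - 4921 = \frac{-54 + 4 i \sqrt{43}}{2302} - 4921 = \left(-54 + 4 i \sqrt{43}\right) \frac{1}{2302} - 4921 = \left(- \frac{27}{1151} + \frac{2 i \sqrt{43}}{1151}\right) - 4921 = - \frac{5664098}{1151} + \frac{2 i \sqrt{43}}{1151}$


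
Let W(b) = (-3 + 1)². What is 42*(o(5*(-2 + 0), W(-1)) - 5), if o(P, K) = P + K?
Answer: -462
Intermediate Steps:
W(b) = 4 (W(b) = (-2)² = 4)
o(P, K) = K + P
42*(o(5*(-2 + 0), W(-1)) - 5) = 42*((4 + 5*(-2 + 0)) - 5) = 42*((4 + 5*(-2)) - 5) = 42*((4 - 10) - 5) = 42*(-6 - 5) = 42*(-11) = -462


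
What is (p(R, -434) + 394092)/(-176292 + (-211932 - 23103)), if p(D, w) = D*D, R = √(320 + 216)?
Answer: -394628/411327 ≈ -0.95940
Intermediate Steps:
R = 2*√134 (R = √536 = 2*√134 ≈ 23.152)
p(D, w) = D²
(p(R, -434) + 394092)/(-176292 + (-211932 - 23103)) = ((2*√134)² + 394092)/(-176292 + (-211932 - 23103)) = (536 + 394092)/(-176292 - 235035) = 394628/(-411327) = 394628*(-1/411327) = -394628/411327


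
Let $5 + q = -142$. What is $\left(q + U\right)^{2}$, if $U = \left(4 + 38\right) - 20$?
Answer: $15625$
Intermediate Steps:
$U = 22$ ($U = 42 - 20 = 22$)
$q = -147$ ($q = -5 - 142 = -147$)
$\left(q + U\right)^{2} = \left(-147 + 22\right)^{2} = \left(-125\right)^{2} = 15625$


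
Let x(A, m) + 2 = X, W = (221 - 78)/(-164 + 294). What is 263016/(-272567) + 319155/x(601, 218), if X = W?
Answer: -289971191998/817701 ≈ -3.5462e+5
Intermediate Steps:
W = 11/10 (W = 143/130 = 143*(1/130) = 11/10 ≈ 1.1000)
X = 11/10 ≈ 1.1000
x(A, m) = -9/10 (x(A, m) = -2 + 11/10 = -9/10)
263016/(-272567) + 319155/x(601, 218) = 263016/(-272567) + 319155/(-9/10) = 263016*(-1/272567) + 319155*(-10/9) = -263016/272567 - 1063850/3 = -289971191998/817701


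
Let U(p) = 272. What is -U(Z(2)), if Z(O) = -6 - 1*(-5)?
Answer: -272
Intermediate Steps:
Z(O) = -1 (Z(O) = -6 + 5 = -1)
-U(Z(2)) = -1*272 = -272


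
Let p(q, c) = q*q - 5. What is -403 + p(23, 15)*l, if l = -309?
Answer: -162319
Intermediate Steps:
p(q, c) = -5 + q**2 (p(q, c) = q**2 - 5 = -5 + q**2)
-403 + p(23, 15)*l = -403 + (-5 + 23**2)*(-309) = -403 + (-5 + 529)*(-309) = -403 + 524*(-309) = -403 - 161916 = -162319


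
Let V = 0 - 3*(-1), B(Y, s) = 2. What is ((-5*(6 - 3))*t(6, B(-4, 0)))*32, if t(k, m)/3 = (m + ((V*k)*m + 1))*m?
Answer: -112320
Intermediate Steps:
V = 3 (V = 0 + 3 = 3)
t(k, m) = 3*m*(1 + m + 3*k*m) (t(k, m) = 3*((m + ((3*k)*m + 1))*m) = 3*((m + (3*k*m + 1))*m) = 3*((m + (1 + 3*k*m))*m) = 3*((1 + m + 3*k*m)*m) = 3*(m*(1 + m + 3*k*m)) = 3*m*(1 + m + 3*k*m))
((-5*(6 - 3))*t(6, B(-4, 0)))*32 = ((-5*(6 - 3))*(3*2*(1 + 2 + 3*6*2)))*32 = ((-5*3)*(3*2*(1 + 2 + 36)))*32 = -45*2*39*32 = -15*234*32 = -3510*32 = -112320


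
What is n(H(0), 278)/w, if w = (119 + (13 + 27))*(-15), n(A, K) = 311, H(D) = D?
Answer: -311/2385 ≈ -0.13040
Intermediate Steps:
w = -2385 (w = (119 + 40)*(-15) = 159*(-15) = -2385)
n(H(0), 278)/w = 311/(-2385) = 311*(-1/2385) = -311/2385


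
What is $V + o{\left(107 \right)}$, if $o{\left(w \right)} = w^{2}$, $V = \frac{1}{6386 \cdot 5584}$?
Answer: $\frac{408264745377}{35659424} \approx 11449.0$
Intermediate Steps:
$V = \frac{1}{35659424}$ ($V = \frac{1}{6386} \cdot \frac{1}{5584} = \frac{1}{35659424} \approx 2.8043 \cdot 10^{-8}$)
$V + o{\left(107 \right)} = \frac{1}{35659424} + 107^{2} = \frac{1}{35659424} + 11449 = \frac{408264745377}{35659424}$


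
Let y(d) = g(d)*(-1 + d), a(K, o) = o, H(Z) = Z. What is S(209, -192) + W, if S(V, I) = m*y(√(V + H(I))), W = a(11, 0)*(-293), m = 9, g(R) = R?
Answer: 153 - 9*√17 ≈ 115.89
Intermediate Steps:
y(d) = d*(-1 + d)
W = 0 (W = 0*(-293) = 0)
S(V, I) = 9*√(I + V)*(-1 + √(I + V)) (S(V, I) = 9*(√(V + I)*(-1 + √(V + I))) = 9*(√(I + V)*(-1 + √(I + V))) = 9*√(I + V)*(-1 + √(I + V)))
S(209, -192) + W = (-9*√(-192 + 209) + 9*(-192) + 9*209) + 0 = (-9*√17 - 1728 + 1881) + 0 = (153 - 9*√17) + 0 = 153 - 9*√17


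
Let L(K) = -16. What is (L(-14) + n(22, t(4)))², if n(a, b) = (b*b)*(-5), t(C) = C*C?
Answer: 1679616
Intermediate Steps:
t(C) = C²
n(a, b) = -5*b² (n(a, b) = b²*(-5) = -5*b²)
(L(-14) + n(22, t(4)))² = (-16 - 5*(4²)²)² = (-16 - 5*16²)² = (-16 - 5*256)² = (-16 - 1280)² = (-1296)² = 1679616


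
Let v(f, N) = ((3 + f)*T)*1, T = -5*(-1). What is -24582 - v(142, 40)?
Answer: -25307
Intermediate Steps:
T = 5
v(f, N) = 15 + 5*f (v(f, N) = ((3 + f)*5)*1 = (15 + 5*f)*1 = 15 + 5*f)
-24582 - v(142, 40) = -24582 - (15 + 5*142) = -24582 - (15 + 710) = -24582 - 1*725 = -24582 - 725 = -25307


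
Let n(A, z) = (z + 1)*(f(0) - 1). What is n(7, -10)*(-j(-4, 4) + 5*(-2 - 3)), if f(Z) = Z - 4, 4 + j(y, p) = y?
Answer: -765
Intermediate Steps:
j(y, p) = -4 + y
f(Z) = -4 + Z
n(A, z) = -5 - 5*z (n(A, z) = (z + 1)*((-4 + 0) - 1) = (1 + z)*(-4 - 1) = (1 + z)*(-5) = -5 - 5*z)
n(7, -10)*(-j(-4, 4) + 5*(-2 - 3)) = (-5 - 5*(-10))*(-(-4 - 4) + 5*(-2 - 3)) = (-5 + 50)*(-1*(-8) + 5*(-5)) = 45*(8 - 25) = 45*(-17) = -765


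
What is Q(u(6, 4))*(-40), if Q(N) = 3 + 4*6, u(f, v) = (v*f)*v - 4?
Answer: -1080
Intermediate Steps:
u(f, v) = -4 + f*v² (u(f, v) = (f*v)*v - 4 = f*v² - 4 = -4 + f*v²)
Q(N) = 27 (Q(N) = 3 + 24 = 27)
Q(u(6, 4))*(-40) = 27*(-40) = -1080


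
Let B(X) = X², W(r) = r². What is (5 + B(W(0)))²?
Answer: 25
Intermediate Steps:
(5 + B(W(0)))² = (5 + (0²)²)² = (5 + 0²)² = (5 + 0)² = 5² = 25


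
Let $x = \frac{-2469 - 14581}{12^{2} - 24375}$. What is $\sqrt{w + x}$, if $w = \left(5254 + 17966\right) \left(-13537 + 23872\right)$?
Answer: $\frac{5 \sqrt{5636056837685970}}{24231} \approx 15491.0$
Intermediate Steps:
$w = 239978700$ ($w = 23220 \cdot 10335 = 239978700$)
$x = \frac{17050}{24231}$ ($x = - \frac{17050}{144 - 24375} = - \frac{17050}{-24231} = \left(-17050\right) \left(- \frac{1}{24231}\right) = \frac{17050}{24231} \approx 0.70364$)
$\sqrt{w + x} = \sqrt{239978700 + \frac{17050}{24231}} = \sqrt{\frac{5814923896750}{24231}} = \frac{5 \sqrt{5636056837685970}}{24231}$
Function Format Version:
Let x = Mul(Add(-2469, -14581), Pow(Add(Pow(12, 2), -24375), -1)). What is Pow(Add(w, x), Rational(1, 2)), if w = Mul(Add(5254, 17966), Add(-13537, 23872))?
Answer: Mul(Rational(5, 24231), Pow(5636056837685970, Rational(1, 2))) ≈ 15491.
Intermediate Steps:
w = 239978700 (w = Mul(23220, 10335) = 239978700)
x = Rational(17050, 24231) (x = Mul(-17050, Pow(Add(144, -24375), -1)) = Mul(-17050, Pow(-24231, -1)) = Mul(-17050, Rational(-1, 24231)) = Rational(17050, 24231) ≈ 0.70364)
Pow(Add(w, x), Rational(1, 2)) = Pow(Add(239978700, Rational(17050, 24231)), Rational(1, 2)) = Pow(Rational(5814923896750, 24231), Rational(1, 2)) = Mul(Rational(5, 24231), Pow(5636056837685970, Rational(1, 2)))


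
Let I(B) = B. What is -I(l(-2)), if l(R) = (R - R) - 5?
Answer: 5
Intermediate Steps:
l(R) = -5 (l(R) = 0 - 5 = -5)
-I(l(-2)) = -1*(-5) = 5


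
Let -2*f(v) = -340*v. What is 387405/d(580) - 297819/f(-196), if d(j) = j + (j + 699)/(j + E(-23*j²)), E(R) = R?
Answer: 33734421487524633/49838260285240 ≈ 676.88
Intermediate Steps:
f(v) = 170*v (f(v) = -(-170)*v = 170*v)
d(j) = j + (699 + j)/(j - 23*j²) (d(j) = j + (j + 699)/(j - 23*j²) = j + (699 + j)/(j - 23*j²))
387405/d(580) - 297819/f(-196) = 387405/(((-699 - 1*580 - 1*580² + 23*580³)/(580*(-1 + 23*580)))) - 297819/(170*(-196)) = 387405/(((-699 - 580 - 1*336400 + 23*195112000)/(580*(-1 + 13340)))) - 297819/(-33320) = 387405/(((1/580)*(-699 - 580 - 336400 + 4487576000)/13339)) - 297819*(-1/33320) = 387405/(((1/580)*(1/13339)*4487238321)) + 297819/33320 = 387405/(4487238321/7736620) + 297819/33320 = 387405*(7736620/4487238321) + 297819/33320 = 999068423700/1495746107 + 297819/33320 = 33734421487524633/49838260285240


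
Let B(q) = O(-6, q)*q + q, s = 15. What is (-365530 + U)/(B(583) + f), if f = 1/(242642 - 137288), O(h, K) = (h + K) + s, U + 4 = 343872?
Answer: -2282178348/36422879527 ≈ -0.062658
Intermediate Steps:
U = 343868 (U = -4 + 343872 = 343868)
O(h, K) = 15 + K + h (O(h, K) = (h + K) + 15 = (K + h) + 15 = 15 + K + h)
f = 1/105354 ≈ 9.4918e-6
B(q) = q + q*(9 + q) (B(q) = (15 + q - 6)*q + q = (9 + q)*q + q = q*(9 + q) + q = q + q*(9 + q))
(-365530 + U)/(B(583) + f) = (-365530 + 343868)/(583*(10 + 583) + 1/105354) = -21662/(583*593 + 1/105354) = -21662/(345719 + 1/105354) = -21662/36422879527/105354 = -21662*105354/36422879527 = -2282178348/36422879527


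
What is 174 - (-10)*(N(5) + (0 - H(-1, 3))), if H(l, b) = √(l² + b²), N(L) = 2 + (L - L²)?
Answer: -6 - 10*√10 ≈ -37.623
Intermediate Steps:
N(L) = 2 + L - L²
H(l, b) = √(b² + l²)
174 - (-10)*(N(5) + (0 - H(-1, 3))) = 174 - (-10)*((2 + 5 - 1*5²) + (0 - √(3² + (-1)²))) = 174 - (-10)*((2 + 5 - 1*25) + (0 - √(9 + 1))) = 174 - (-10)*((2 + 5 - 25) + (0 - √10)) = 174 - (-10)*(-18 - √10) = 174 - (180 + 10*√10) = 174 + (-180 - 10*√10) = -6 - 10*√10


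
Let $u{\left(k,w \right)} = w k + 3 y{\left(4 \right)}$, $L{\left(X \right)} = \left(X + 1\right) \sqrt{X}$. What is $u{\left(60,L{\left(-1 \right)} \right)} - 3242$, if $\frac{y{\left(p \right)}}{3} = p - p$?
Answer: $-3242$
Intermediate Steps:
$L{\left(X \right)} = \sqrt{X} \left(1 + X\right)$ ($L{\left(X \right)} = \left(1 + X\right) \sqrt{X} = \sqrt{X} \left(1 + X\right)$)
$y{\left(p \right)} = 0$ ($y{\left(p \right)} = 3 \left(p - p\right) = 3 \cdot 0 = 0$)
$u{\left(k,w \right)} = k w$ ($u{\left(k,w \right)} = w k + 3 \cdot 0 = k w + 0 = k w$)
$u{\left(60,L{\left(-1 \right)} \right)} - 3242 = 60 \sqrt{-1} \left(1 - 1\right) - 3242 = 60 i 0 - 3242 = 60 \cdot 0 - 3242 = 0 - 3242 = -3242$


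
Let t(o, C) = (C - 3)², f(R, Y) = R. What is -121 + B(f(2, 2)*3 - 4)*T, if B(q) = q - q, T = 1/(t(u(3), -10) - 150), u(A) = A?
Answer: -121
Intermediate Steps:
t(o, C) = (-3 + C)²
T = 1/19 (T = 1/((-3 - 10)² - 150) = 1/((-13)² - 150) = 1/(169 - 150) = 1/19 ≈ 0.052632)
B(q) = 0
-121 + B(f(2, 2)*3 - 4)*T = -121 + 0*(1/19) = -121 + 0 = -121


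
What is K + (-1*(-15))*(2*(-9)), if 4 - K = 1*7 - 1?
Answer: -272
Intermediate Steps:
K = -2 (K = 4 - (1*7 - 1) = 4 - (7 - 1) = 4 - 1*6 = 4 - 6 = -2)
K + (-1*(-15))*(2*(-9)) = -2 + (-1*(-15))*(2*(-9)) = -2 + 15*(-18) = -2 - 270 = -272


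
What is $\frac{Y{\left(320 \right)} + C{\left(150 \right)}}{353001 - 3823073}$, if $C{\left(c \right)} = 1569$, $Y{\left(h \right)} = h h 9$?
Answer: $- \frac{923169}{3470072} \approx -0.26604$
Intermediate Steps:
$Y{\left(h \right)} = 9 h^{2}$ ($Y{\left(h \right)} = h^{2} \cdot 9 = 9 h^{2}$)
$\frac{Y{\left(320 \right)} + C{\left(150 \right)}}{353001 - 3823073} = \frac{9 \cdot 320^{2} + 1569}{353001 - 3823073} = \frac{9 \cdot 102400 + 1569}{-3470072} = \left(921600 + 1569\right) \left(- \frac{1}{3470072}\right) = 923169 \left(- \frac{1}{3470072}\right) = - \frac{923169}{3470072}$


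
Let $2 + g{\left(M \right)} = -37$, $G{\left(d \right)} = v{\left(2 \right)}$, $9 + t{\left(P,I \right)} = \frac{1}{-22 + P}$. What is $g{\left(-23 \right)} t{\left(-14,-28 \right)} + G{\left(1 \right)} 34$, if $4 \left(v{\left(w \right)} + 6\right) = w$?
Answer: $\frac{1981}{12} \approx 165.08$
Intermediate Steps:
$t{\left(P,I \right)} = -9 + \frac{1}{-22 + P}$
$v{\left(w \right)} = -6 + \frac{w}{4}$
$G{\left(d \right)} = - \frac{11}{2}$ ($G{\left(d \right)} = -6 + \frac{1}{4} \cdot 2 = -6 + \frac{1}{2} = - \frac{11}{2}$)
$g{\left(M \right)} = -39$ ($g{\left(M \right)} = -2 - 37 = -39$)
$g{\left(-23 \right)} t{\left(-14,-28 \right)} + G{\left(1 \right)} 34 = - 39 \frac{199 - -126}{-22 - 14} - 187 = - 39 \frac{199 + 126}{-36} - 187 = - 39 \left(\left(- \frac{1}{36}\right) 325\right) - 187 = \left(-39\right) \left(- \frac{325}{36}\right) - 187 = \frac{4225}{12} - 187 = \frac{1981}{12}$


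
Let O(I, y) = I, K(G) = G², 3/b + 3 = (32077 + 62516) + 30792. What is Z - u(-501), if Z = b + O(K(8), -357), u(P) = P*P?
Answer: -10487660977/41794 ≈ -2.5094e+5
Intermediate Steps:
b = 1/41794 (b = 3/(-3 + ((32077 + 62516) + 30792)) = 3/(-3 + (94593 + 30792)) = 3/(-3 + 125385) = 3/125382 = 3*(1/125382) = 1/41794 ≈ 2.3927e-5)
u(P) = P²
Z = 2674817/41794 (Z = 1/41794 + 8² = 1/41794 + 64 = 2674817/41794 ≈ 64.000)
Z - u(-501) = 2674817/41794 - 1*(-501)² = 2674817/41794 - 1*251001 = 2674817/41794 - 251001 = -10487660977/41794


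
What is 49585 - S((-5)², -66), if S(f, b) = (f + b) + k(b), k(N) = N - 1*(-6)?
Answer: 49686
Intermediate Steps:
k(N) = 6 + N (k(N) = N + 6 = 6 + N)
S(f, b) = 6 + f + 2*b (S(f, b) = (f + b) + (6 + b) = (b + f) + (6 + b) = 6 + f + 2*b)
49585 - S((-5)², -66) = 49585 - (6 + (-5)² + 2*(-66)) = 49585 - (6 + 25 - 132) = 49585 - 1*(-101) = 49585 + 101 = 49686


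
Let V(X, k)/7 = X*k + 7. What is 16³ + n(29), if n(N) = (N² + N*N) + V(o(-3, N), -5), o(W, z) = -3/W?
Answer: 5792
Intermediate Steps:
V(X, k) = 49 + 7*X*k (V(X, k) = 7*(X*k + 7) = 7*(7 + X*k) = 49 + 7*X*k)
n(N) = 14 + 2*N² (n(N) = (N² + N*N) + (49 + 7*(-3/(-3))*(-5)) = (N² + N²) + (49 + 7*(-3*(-⅓))*(-5)) = 2*N² + (49 + 7*1*(-5)) = 2*N² + (49 - 35) = 2*N² + 14 = 14 + 2*N²)
16³ + n(29) = 16³ + (14 + 2*29²) = 4096 + (14 + 2*841) = 4096 + (14 + 1682) = 4096 + 1696 = 5792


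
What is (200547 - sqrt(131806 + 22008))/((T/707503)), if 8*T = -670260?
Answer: -94591736094/55855 + 1415006*sqrt(153814)/167565 ≈ -1.6902e+6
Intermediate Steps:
T = -167565/2 (T = (1/8)*(-670260) = -167565/2 ≈ -83783.)
(200547 - sqrt(131806 + 22008))/((T/707503)) = (200547 - sqrt(131806 + 22008))/((-167565/2/707503)) = (200547 - sqrt(153814))/((-167565/2*1/707503)) = (200547 - sqrt(153814))/(-167565/1415006) = (200547 - sqrt(153814))*(-1415006/167565) = -94591736094/55855 + 1415006*sqrt(153814)/167565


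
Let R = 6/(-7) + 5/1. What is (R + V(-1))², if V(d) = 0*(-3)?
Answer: 841/49 ≈ 17.163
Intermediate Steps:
V(d) = 0
R = 29/7 (R = 6*(-⅐) + 5*1 = -6/7 + 5 = 29/7 ≈ 4.1429)
(R + V(-1))² = (29/7 + 0)² = (29/7)² = 841/49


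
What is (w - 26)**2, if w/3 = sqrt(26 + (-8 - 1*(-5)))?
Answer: 883 - 156*sqrt(23) ≈ 134.85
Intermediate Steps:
w = 3*sqrt(23) (w = 3*sqrt(26 + (-8 - 1*(-5))) = 3*sqrt(26 + (-8 + 5)) = 3*sqrt(26 - 3) = 3*sqrt(23) ≈ 14.387)
(w - 26)**2 = (3*sqrt(23) - 26)**2 = (-26 + 3*sqrt(23))**2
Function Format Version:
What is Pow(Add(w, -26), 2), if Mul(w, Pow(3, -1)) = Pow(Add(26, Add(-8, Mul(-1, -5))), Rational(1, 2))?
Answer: Add(883, Mul(-156, Pow(23, Rational(1, 2)))) ≈ 134.85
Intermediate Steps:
w = Mul(3, Pow(23, Rational(1, 2))) (w = Mul(3, Pow(Add(26, Add(-8, Mul(-1, -5))), Rational(1, 2))) = Mul(3, Pow(Add(26, Add(-8, 5)), Rational(1, 2))) = Mul(3, Pow(Add(26, -3), Rational(1, 2))) = Mul(3, Pow(23, Rational(1, 2))) ≈ 14.387)
Pow(Add(w, -26), 2) = Pow(Add(Mul(3, Pow(23, Rational(1, 2))), -26), 2) = Pow(Add(-26, Mul(3, Pow(23, Rational(1, 2)))), 2)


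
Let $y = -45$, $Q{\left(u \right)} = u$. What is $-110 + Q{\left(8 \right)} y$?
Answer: $-470$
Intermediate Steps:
$-110 + Q{\left(8 \right)} y = -110 + 8 \left(-45\right) = -110 - 360 = -470$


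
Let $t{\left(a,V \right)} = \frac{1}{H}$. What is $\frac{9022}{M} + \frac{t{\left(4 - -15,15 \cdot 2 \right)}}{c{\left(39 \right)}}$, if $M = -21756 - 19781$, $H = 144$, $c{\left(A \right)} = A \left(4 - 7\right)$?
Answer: $- \frac{152044193}{699815376} \approx -0.21726$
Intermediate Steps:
$c{\left(A \right)} = - 3 A$ ($c{\left(A \right)} = A \left(-3\right) = - 3 A$)
$t{\left(a,V \right)} = \frac{1}{144}$
$M = -41537$ ($M = -21756 - 19781 = -41537$)
$\frac{9022}{M} + \frac{t{\left(4 - -15,15 \cdot 2 \right)}}{c{\left(39 \right)}} = \frac{9022}{-41537} + \frac{1}{144 \left(\left(-3\right) 39\right)} = 9022 \left(- \frac{1}{41537}\right) + \frac{1}{144 \left(-117\right)} = - \frac{9022}{41537} + \frac{1}{144} \left(- \frac{1}{117}\right) = - \frac{9022}{41537} - \frac{1}{16848} = - \frac{152044193}{699815376}$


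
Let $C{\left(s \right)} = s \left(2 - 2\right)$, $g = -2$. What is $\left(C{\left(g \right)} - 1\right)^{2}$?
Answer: $1$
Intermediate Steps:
$C{\left(s \right)} = 0$ ($C{\left(s \right)} = s 0 = 0$)
$\left(C{\left(g \right)} - 1\right)^{2} = \left(0 - 1\right)^{2} = \left(-1\right)^{2} = 1$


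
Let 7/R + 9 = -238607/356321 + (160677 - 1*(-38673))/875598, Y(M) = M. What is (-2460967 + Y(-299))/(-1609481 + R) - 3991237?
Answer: -525653535122090970558970/131701960200442939 ≈ -3.9912e+6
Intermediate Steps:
R = -363992947451/490972802543 (R = 7/(-9 + (-238607/356321 + (160677 - 1*(-38673))/875598)) = 7/(-9 + (-238607*1/356321 + (160677 + 38673)*(1/875598))) = 7/(-9 + (-238607/356321 + 199350*(1/875598))) = 7/(-9 + (-238607/356321 + 33225/145933)) = 7/(-9 - 22981870106/51998992493) = 7/(-490972802543/51998992493) = 7*(-51998992493/490972802543) = -363992947451/490972802543 ≈ -0.74137)
(-2460967 + Y(-299))/(-1609481 + R) - 3991237 = (-2460967 - 299)/(-1609481 - 363992947451/490972802543) - 3991237 = -2461266/(-790211761202657634/490972802543) - 3991237 = -2461266*(-490972802543/790211761202657634) - 3991237 = 201402444303966573/131701960200442939 - 3991237 = -525653535122090970558970/131701960200442939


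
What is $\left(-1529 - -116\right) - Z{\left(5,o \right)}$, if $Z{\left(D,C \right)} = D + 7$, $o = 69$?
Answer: $-1425$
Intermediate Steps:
$Z{\left(D,C \right)} = 7 + D$
$\left(-1529 - -116\right) - Z{\left(5,o \right)} = \left(-1529 - -116\right) - \left(7 + 5\right) = \left(-1529 + 116\right) - 12 = -1413 - 12 = -1425$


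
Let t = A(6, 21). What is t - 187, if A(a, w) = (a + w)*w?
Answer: 380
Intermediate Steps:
A(a, w) = w*(a + w)
t = 567 (t = 21*(6 + 21) = 21*27 = 567)
t - 187 = 567 - 187 = 380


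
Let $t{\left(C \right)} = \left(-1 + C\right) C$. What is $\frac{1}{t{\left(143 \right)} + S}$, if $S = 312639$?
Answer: $\frac{1}{332945} \approx 3.0035 \cdot 10^{-6}$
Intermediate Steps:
$t{\left(C \right)} = C \left(-1 + C\right)$
$\frac{1}{t{\left(143 \right)} + S} = \frac{1}{143 \left(-1 + 143\right) + 312639} = \frac{1}{143 \cdot 142 + 312639} = \frac{1}{20306 + 312639} = \frac{1}{332945}$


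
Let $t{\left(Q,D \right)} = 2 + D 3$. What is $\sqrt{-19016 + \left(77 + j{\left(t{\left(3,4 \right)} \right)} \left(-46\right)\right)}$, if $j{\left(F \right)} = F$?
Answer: $i \sqrt{19583} \approx 139.94 i$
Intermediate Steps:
$t{\left(Q,D \right)} = 2 + 3 D$
$\sqrt{-19016 + \left(77 + j{\left(t{\left(3,4 \right)} \right)} \left(-46\right)\right)} = \sqrt{-19016 + \left(77 + \left(2 + 3 \cdot 4\right) \left(-46\right)\right)} = \sqrt{-19016 + \left(77 + \left(2 + 12\right) \left(-46\right)\right)} = \sqrt{-19016 + \left(77 + 14 \left(-46\right)\right)} = \sqrt{-19016 + \left(77 - 644\right)} = \sqrt{-19016 - 567} = \sqrt{-19583} = i \sqrt{19583}$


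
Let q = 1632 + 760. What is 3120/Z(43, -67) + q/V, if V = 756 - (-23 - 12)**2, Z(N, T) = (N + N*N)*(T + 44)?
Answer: -26388388/5102251 ≈ -5.1719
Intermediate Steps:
q = 2392
Z(N, T) = (44 + T)*(N + N**2) (Z(N, T) = (N + N**2)*(44 + T) = (44 + T)*(N + N**2))
V = -469 (V = 756 - 1*(-35)**2 = 756 - 1*1225 = 756 - 1225 = -469)
3120/Z(43, -67) + q/V = 3120/((43*(44 - 67 + 44*43 + 43*(-67)))) + 2392/(-469) = 3120/((43*(44 - 67 + 1892 - 2881))) + 2392*(-1/469) = 3120/((43*(-1012))) - 2392/469 = 3120/(-43516) - 2392/469 = 3120*(-1/43516) - 2392/469 = -780/10879 - 2392/469 = -26388388/5102251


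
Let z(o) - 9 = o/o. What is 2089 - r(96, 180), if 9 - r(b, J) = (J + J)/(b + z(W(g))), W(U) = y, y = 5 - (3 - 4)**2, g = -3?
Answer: 110420/53 ≈ 2083.4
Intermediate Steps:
y = 4 (y = 5 - 1*(-1)**2 = 5 - 1*1 = 5 - 1 = 4)
W(U) = 4
z(o) = 10 (z(o) = 9 + o/o = 9 + 1 = 10)
r(b, J) = 9 - 2*J/(10 + b) (r(b, J) = 9 - (J + J)/(b + 10) = 9 - 2*J/(10 + b))
2089 - r(96, 180) = 2089 - (90 - 2*180 + 9*96)/(10 + 96) = 2089 - (90 - 360 + 864)/106 = 2089 - 594/106 = 2089 - 1*297/53 = 2089 - 297/53 = 110420/53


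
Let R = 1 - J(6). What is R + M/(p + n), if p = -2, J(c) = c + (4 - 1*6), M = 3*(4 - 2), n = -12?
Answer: -24/7 ≈ -3.4286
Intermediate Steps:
M = 6 (M = 3*2 = 6)
J(c) = -2 + c (J(c) = c + (4 - 6) = c - 2 = -2 + c)
R = -3 (R = 1 - (-2 + 6) = 1 - 1*4 = 1 - 4 = -3)
R + M/(p + n) = -3 + 6/(-2 - 12) = -3 + 6/(-14) = -3 - 1/14*6 = -3 - 3/7 = -24/7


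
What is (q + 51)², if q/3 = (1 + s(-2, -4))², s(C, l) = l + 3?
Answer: 2601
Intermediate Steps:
s(C, l) = 3 + l
q = 0 (q = 3*(1 + (3 - 4))² = 3*(1 - 1)² = 3*0² = 3*0 = 0)
(q + 51)² = (0 + 51)² = 51² = 2601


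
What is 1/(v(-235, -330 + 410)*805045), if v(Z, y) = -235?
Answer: -1/189185575 ≈ -5.2858e-9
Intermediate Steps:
1/(v(-235, -330 + 410)*805045) = 1/(-235*805045) = -1/235*1/805045 = -1/189185575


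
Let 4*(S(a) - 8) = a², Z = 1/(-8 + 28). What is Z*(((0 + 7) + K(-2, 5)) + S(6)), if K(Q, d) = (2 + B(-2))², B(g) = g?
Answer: 6/5 ≈ 1.2000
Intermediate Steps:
Z = 1/20 ≈ 0.050000
K(Q, d) = 0 (K(Q, d) = (2 - 2)² = 0² = 0)
S(a) = 8 + a²/4
Z*(((0 + 7) + K(-2, 5)) + S(6)) = (((0 + 7) + 0) + (8 + (¼)*6²))/20 = ((7 + 0) + (8 + (¼)*36))/20 = (7 + (8 + 9))/20 = (7 + 17)/20 = (1/20)*24 = 6/5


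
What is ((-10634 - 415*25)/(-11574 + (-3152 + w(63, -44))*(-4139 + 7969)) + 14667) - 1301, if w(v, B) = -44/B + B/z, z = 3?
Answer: 486632491939/36408232 ≈ 13366.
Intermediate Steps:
w(v, B) = -44/B + B/3
((-10634 - 415*25)/(-11574 + (-3152 + w(63, -44))*(-4139 + 7969)) + 14667) - 1301 = ((-10634 - 415*25)/(-11574 + (-3152 + (-44/(-44) + (⅓)*(-44)))*(-4139 + 7969)) + 14667) - 1301 = ((-10634 - 10375)/(-11574 + (-3152 + (-44*(-1/44) - 44/3))*3830) + 14667) - 1301 = (-21009/(-11574 + (-3152 + (1 - 44/3))*3830) + 14667) - 1301 = (-21009/(-11574 + (-3152 - 41/3)*3830) + 14667) - 1301 = (-21009/(-11574 - 9497/3*3830) + 14667) - 1301 = (-21009/(-11574 - 36373510/3) + 14667) - 1301 = (-21009/(-36408232/3) + 14667) - 1301 = (-21009*(-3/36408232) + 14667) - 1301 = (63027/36408232 + 14667) - 1301 = 533999601771/36408232 - 1301 = 486632491939/36408232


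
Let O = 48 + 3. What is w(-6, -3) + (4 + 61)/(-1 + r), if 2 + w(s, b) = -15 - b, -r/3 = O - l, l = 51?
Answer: -79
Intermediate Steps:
O = 51
r = 0 (r = -3*(51 - 1*51) = -3*(51 - 51) = -3*0 = 0)
w(s, b) = -17 - b (w(s, b) = -2 + (-15 - b) = -17 - b)
w(-6, -3) + (4 + 61)/(-1 + r) = (-17 - 1*(-3)) + (4 + 61)/(-1 + 0) = (-17 + 3) + 65/(-1) = -14 + 65*(-1) = -14 - 65 = -79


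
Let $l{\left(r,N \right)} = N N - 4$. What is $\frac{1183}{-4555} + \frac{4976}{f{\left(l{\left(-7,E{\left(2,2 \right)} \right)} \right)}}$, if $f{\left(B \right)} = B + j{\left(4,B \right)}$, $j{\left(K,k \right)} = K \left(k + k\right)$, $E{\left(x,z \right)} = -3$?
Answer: $\frac{4522489}{40995} \approx 110.32$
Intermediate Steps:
$l{\left(r,N \right)} = -4 + N^{2}$ ($l{\left(r,N \right)} = N^{2} - 4 = -4 + N^{2}$)
$j{\left(K,k \right)} = 2 K k$ ($j{\left(K,k \right)} = K 2 k = 2 K k$)
$f{\left(B \right)} = 9 B$ ($f{\left(B \right)} = B + 2 \cdot 4 B = B + 8 B = 9 B$)
$\frac{1183}{-4555} + \frac{4976}{f{\left(l{\left(-7,E{\left(2,2 \right)} \right)} \right)}} = \frac{1183}{-4555} + \frac{4976}{9 \left(-4 + \left(-3\right)^{2}\right)} = 1183 \left(- \frac{1}{4555}\right) + \frac{4976}{9 \left(-4 + 9\right)} = - \frac{1183}{4555} + \frac{4976}{9 \cdot 5} = - \frac{1183}{4555} + \frac{4976}{45} = \frac{4522489}{40995}$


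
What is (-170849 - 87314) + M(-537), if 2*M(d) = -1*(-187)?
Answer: -516139/2 ≈ -2.5807e+5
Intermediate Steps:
M(d) = 187/2 (M(d) = (-1*(-187))/2 = (½)*187 = 187/2)
(-170849 - 87314) + M(-537) = (-170849 - 87314) + 187/2 = -258163 + 187/2 = -516139/2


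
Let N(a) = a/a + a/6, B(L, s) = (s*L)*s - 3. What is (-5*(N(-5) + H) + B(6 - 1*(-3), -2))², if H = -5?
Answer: 117649/36 ≈ 3268.0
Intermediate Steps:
B(L, s) = -3 + L*s² (B(L, s) = (L*s)*s - 3 = L*s² - 3 = -3 + L*s²)
N(a) = 1 + a/6 (N(a) = 1 + a*(⅙) = 1 + a/6)
(-5*(N(-5) + H) + B(6 - 1*(-3), -2))² = (-5*((1 + (⅙)*(-5)) - 5) + (-3 + (6 - 1*(-3))*(-2)²))² = (-5*((1 - ⅚) - 5) + (-3 + (6 + 3)*4))² = (-5*(⅙ - 5) + (-3 + 9*4))² = (-5*(-29/6) + (-3 + 36))² = (145/6 + 33)² = (343/6)² = 117649/36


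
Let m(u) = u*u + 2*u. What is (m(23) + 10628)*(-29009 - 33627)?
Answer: -701711108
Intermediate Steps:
m(u) = u² + 2*u
(m(23) + 10628)*(-29009 - 33627) = (23*(2 + 23) + 10628)*(-29009 - 33627) = (23*25 + 10628)*(-62636) = (575 + 10628)*(-62636) = 11203*(-62636) = -701711108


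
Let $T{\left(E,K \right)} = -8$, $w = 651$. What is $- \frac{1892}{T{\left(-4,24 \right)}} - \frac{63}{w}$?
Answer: $\frac{14657}{62} \approx 236.4$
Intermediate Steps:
$- \frac{1892}{T{\left(-4,24 \right)}} - \frac{63}{w} = - \frac{1892}{-8} - \frac{63}{651} = \left(-1892\right) \left(- \frac{1}{8}\right) - \frac{3}{31} = \frac{473}{2} - \frac{3}{31} = \frac{14657}{62}$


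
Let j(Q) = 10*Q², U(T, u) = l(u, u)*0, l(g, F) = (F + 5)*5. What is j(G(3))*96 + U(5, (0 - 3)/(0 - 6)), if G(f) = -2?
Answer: 3840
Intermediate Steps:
l(g, F) = 25 + 5*F (l(g, F) = (5 + F)*5 = 25 + 5*F)
U(T, u) = 0 (U(T, u) = (25 + 5*u)*0 = 0)
j(G(3))*96 + U(5, (0 - 3)/(0 - 6)) = (10*(-2)²)*96 + 0 = (10*4)*96 + 0 = 40*96 + 0 = 3840 + 0 = 3840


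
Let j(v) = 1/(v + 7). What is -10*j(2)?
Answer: -10/9 ≈ -1.1111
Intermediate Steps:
j(v) = 1/(7 + v)
-10*j(2) = -10/(7 + 2) = -10/9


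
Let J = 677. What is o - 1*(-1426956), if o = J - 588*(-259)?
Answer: 1579925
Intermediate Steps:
o = 152969 (o = 677 - 588*(-259) = 677 + 152292 = 152969)
o - 1*(-1426956) = 152969 - 1*(-1426956) = 152969 + 1426956 = 1579925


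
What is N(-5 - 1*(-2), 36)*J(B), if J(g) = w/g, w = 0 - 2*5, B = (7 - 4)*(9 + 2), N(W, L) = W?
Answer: 10/11 ≈ 0.90909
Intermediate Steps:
B = 33 (B = 3*11 = 33)
w = -10 (w = 0 - 10 = -10)
J(g) = -10/g
N(-5 - 1*(-2), 36)*J(B) = (-5 - 1*(-2))*(-10/33) = (-5 + 2)*(-10*1/33) = -3*(-10/33) = 10/11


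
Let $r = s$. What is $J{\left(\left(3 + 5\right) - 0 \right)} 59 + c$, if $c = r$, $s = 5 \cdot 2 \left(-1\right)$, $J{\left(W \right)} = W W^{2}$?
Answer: $30198$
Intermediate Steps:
$J{\left(W \right)} = W^{3}$
$s = -10$ ($s = 5 \left(-2\right) = -10$)
$r = -10$
$c = -10$
$J{\left(\left(3 + 5\right) - 0 \right)} 59 + c = \left(\left(3 + 5\right) - 0\right)^{3} \cdot 59 - 10 = \left(8 + 0\right)^{3} \cdot 59 - 10 = 8^{3} \cdot 59 - 10 = 512 \cdot 59 - 10 = 30208 - 10 = 30198$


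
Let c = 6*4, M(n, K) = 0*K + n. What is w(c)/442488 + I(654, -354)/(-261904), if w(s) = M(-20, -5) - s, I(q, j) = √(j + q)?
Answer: -11/110622 - 5*√3/130952 ≈ -0.00016557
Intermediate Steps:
M(n, K) = n (M(n, K) = 0 + n = n)
c = 24
w(s) = -20 - s
w(c)/442488 + I(654, -354)/(-261904) = (-20 - 1*24)/442488 + √(-354 + 654)/(-261904) = (-20 - 24)*(1/442488) + √300*(-1/261904) = -44*1/442488 + (10*√3)*(-1/261904) = -11/110622 - 5*√3/130952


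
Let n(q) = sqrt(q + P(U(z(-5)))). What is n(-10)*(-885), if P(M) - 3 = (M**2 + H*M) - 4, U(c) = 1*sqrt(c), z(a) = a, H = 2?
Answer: -885*sqrt(-16 + 2*I*sqrt(5)) ≈ -490.06 - 3573.8*I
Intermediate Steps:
U(c) = sqrt(c)
P(M) = -1 + M**2 + 2*M (P(M) = 3 + ((M**2 + 2*M) - 4) = 3 + (-4 + M**2 + 2*M) = -1 + M**2 + 2*M)
n(q) = sqrt(-6 + q + 2*I*sqrt(5)) (n(q) = sqrt(q + (-1 + (sqrt(-5))**2 + 2*sqrt(-5))) = sqrt(q + (-1 + (I*sqrt(5))**2 + 2*(I*sqrt(5)))) = sqrt(q + (-1 - 5 + 2*I*sqrt(5))) = sqrt(q + (-6 + 2*I*sqrt(5))) = sqrt(-6 + q + 2*I*sqrt(5)))
n(-10)*(-885) = sqrt(-6 - 10 + 2*I*sqrt(5))*(-885) = sqrt(-16 + 2*I*sqrt(5))*(-885) = -885*sqrt(-16 + 2*I*sqrt(5))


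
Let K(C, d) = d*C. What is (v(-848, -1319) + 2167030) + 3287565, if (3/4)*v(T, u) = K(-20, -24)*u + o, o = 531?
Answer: 4611143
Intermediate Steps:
K(C, d) = C*d
v(T, u) = 708 + 640*u (v(T, u) = 4*((-20*(-24))*u + 531)/3 = 4*(480*u + 531)/3 = 4*(531 + 480*u)/3 = 708 + 640*u)
(v(-848, -1319) + 2167030) + 3287565 = ((708 + 640*(-1319)) + 2167030) + 3287565 = ((708 - 844160) + 2167030) + 3287565 = (-843452 + 2167030) + 3287565 = 1323578 + 3287565 = 4611143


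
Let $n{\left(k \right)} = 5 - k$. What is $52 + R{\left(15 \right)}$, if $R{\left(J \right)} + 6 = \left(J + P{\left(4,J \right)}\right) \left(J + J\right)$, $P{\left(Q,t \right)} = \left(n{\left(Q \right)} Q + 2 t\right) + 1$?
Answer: $1546$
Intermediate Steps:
$P{\left(Q,t \right)} = 1 + 2 t + Q \left(5 - Q\right)$ ($P{\left(Q,t \right)} = \left(\left(5 - Q\right) Q + 2 t\right) + 1 = \left(Q \left(5 - Q\right) + 2 t\right) + 1 = \left(2 t + Q \left(5 - Q\right)\right) + 1 = 1 + 2 t + Q \left(5 - Q\right)$)
$R{\left(J \right)} = -6 + 2 J \left(5 + 3 J\right)$ ($R{\left(J \right)} = -6 + \left(J + \left(1 + 2 J - 4 \left(-5 + 4\right)\right)\right) \left(J + J\right) = -6 + \left(J + \left(1 + 2 J - 4 \left(-1\right)\right)\right) 2 J = -6 + \left(J + \left(1 + 2 J + 4\right)\right) 2 J = -6 + \left(J + \left(5 + 2 J\right)\right) 2 J = -6 + \left(5 + 3 J\right) 2 J = -6 + 2 J \left(5 + 3 J\right)$)
$52 + R{\left(15 \right)} = 52 + \left(-6 + 6 \cdot 15^{2} + 10 \cdot 15\right) = 52 + \left(-6 + 6 \cdot 225 + 150\right) = 52 + \left(-6 + 1350 + 150\right) = 52 + 1494 = 1546$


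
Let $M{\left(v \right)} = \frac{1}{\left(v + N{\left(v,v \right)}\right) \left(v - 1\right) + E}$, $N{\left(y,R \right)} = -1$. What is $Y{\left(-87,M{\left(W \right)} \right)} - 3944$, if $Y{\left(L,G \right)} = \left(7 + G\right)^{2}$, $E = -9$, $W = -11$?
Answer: $- \frac{70984484}{18225} \approx -3894.9$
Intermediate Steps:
$M{\left(v \right)} = \frac{1}{-9 + \left(-1 + v\right)^{2}}$ ($M{\left(v \right)} = \frac{1}{\left(v - 1\right) \left(v - 1\right) - 9} = \frac{1}{\left(-1 + v\right) \left(-1 + v\right) - 9} = \frac{1}{\left(-1 + v\right)^{2} - 9} = \frac{1}{-9 + \left(-1 + v\right)^{2}}$)
$Y{\left(-87,M{\left(W \right)} \right)} - 3944 = \left(7 + \frac{1}{-8 + \left(-11\right)^{2} - -22}\right)^{2} - 3944 = \left(7 + \frac{1}{-8 + 121 + 22}\right)^{2} - 3944 = \left(7 + \frac{1}{135}\right)^{2} - 3944 = \left(\frac{946}{135}\right)^{2} - 3944 = \frac{894916}{18225} - 3944 = - \frac{70984484}{18225}$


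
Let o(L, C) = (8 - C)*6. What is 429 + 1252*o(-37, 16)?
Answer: -59667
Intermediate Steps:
o(L, C) = 48 - 6*C
429 + 1252*o(-37, 16) = 429 + 1252*(48 - 6*16) = 429 + 1252*(48 - 96) = 429 + 1252*(-48) = 429 - 60096 = -59667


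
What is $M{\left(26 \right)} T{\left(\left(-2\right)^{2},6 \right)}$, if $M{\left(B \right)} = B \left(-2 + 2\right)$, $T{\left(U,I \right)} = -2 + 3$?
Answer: $0$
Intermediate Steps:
$T{\left(U,I \right)} = 1$
$M{\left(B \right)} = 0$ ($M{\left(B \right)} = B 0 = 0$)
$M{\left(26 \right)} T{\left(\left(-2\right)^{2},6 \right)} = 0 \cdot 1 = 0$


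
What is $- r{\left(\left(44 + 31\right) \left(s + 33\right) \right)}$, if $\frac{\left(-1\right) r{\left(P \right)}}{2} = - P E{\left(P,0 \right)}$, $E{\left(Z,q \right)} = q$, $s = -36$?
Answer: $0$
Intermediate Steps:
$r{\left(P \right)} = 0$ ($r{\left(P \right)} = - 2 - P 0 = \left(-2\right) 0 = 0$)
$- r{\left(\left(44 + 31\right) \left(s + 33\right) \right)} = \left(-1\right) 0 = 0$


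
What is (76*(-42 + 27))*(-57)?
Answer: 64980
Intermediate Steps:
(76*(-42 + 27))*(-57) = (76*(-15))*(-57) = -1140*(-57) = 64980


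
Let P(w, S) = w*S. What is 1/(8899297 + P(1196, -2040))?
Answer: 1/6459457 ≈ 1.5481e-7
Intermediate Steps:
P(w, S) = S*w
1/(8899297 + P(1196, -2040)) = 1/(8899297 - 2040*1196) = 1/(8899297 - 2439840) = 1/6459457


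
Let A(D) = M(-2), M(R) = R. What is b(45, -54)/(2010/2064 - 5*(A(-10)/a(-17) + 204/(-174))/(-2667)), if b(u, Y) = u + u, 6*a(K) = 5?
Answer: 342077040/3675959 ≈ 93.058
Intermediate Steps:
a(K) = ⅚ (a(K) = (⅙)*5 = ⅚)
A(D) = -2
b(u, Y) = 2*u
b(45, -54)/(2010/2064 - 5*(A(-10)/a(-17) + 204/(-174))/(-2667)) = (2*45)/(2010/2064 - 5*(-2/⅚ + 204/(-174))/(-2667)) = 90/(2010*(1/2064) - 5*(-2*6/5 + 204*(-1/174))*(-1/2667)) = 90/(335/344 - 5*(-12/5 - 34/29)*(-1/2667)) = 90/(335/344 - 5*(-518/145)*(-1/2667)) = 90/(335/344 + (518/29)*(-1/2667)) = 90/(335/344 - 74/11049) = 90/(3675959/3800856) = 90*(3800856/3675959) = 342077040/3675959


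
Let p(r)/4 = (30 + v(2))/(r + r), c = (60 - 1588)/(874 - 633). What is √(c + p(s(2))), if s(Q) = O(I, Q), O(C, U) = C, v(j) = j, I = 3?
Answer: 2*√1959330/723 ≈ 3.8721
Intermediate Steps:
c = -1528/241 ≈ -6.3402
s(Q) = 3
p(r) = 64/r (p(r) = 4*((30 + 2)/(r + r)) = 4*(32/((2*r))) = 4*(32*(1/(2*r))) = 4*(16/r) = 64/r)
√(c + p(s(2))) = √(-1528/241 + 64/3) = √(10840/723) = 2*√1959330/723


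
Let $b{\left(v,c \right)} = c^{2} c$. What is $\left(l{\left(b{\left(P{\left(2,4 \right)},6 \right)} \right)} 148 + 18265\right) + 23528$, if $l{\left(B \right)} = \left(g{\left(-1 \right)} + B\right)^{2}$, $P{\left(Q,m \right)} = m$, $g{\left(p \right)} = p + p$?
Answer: $6819601$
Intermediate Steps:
$g{\left(p \right)} = 2 p$
$b{\left(v,c \right)} = c^{3}$
$l{\left(B \right)} = \left(-2 + B\right)^{2}$ ($l{\left(B \right)} = \left(2 \left(-1\right) + B\right)^{2} = \left(-2 + B\right)^{2}$)
$\left(l{\left(b{\left(P{\left(2,4 \right)},6 \right)} \right)} 148 + 18265\right) + 23528 = \left(\left(-2 + 6^{3}\right)^{2} \cdot 148 + 18265\right) + 23528 = \left(\left(-2 + 216\right)^{2} \cdot 148 + 18265\right) + 23528 = \left(214^{2} \cdot 148 + 18265\right) + 23528 = \left(45796 \cdot 148 + 18265\right) + 23528 = \left(6777808 + 18265\right) + 23528 = 6796073 + 23528 = 6819601$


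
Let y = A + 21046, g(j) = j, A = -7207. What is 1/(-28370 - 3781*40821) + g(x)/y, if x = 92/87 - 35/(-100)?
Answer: 5668662457/55737697426180 ≈ 0.00010170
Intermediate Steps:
x = 2449/1740 (x = 92*(1/87) - 35*(-1/100) = 92/87 + 7/20 = 2449/1740 ≈ 1.4075)
y = 13839 (y = -7207 + 21046 = 13839)
1/(-28370 - 3781*40821) + g(x)/y = 1/(-28370 - 3781*40821) + (2449/1740)/13839 = (1/40821)/(-32151) + (2449/1740)*(1/13839) = -1/32151*1/40821 + 2449/24079860 = -1/1312435971 + 2449/24079860 = 5668662457/55737697426180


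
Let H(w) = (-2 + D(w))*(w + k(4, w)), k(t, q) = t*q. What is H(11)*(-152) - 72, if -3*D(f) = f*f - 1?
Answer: 351048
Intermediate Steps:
k(t, q) = q*t
D(f) = ⅓ - f²/3 (D(f) = -(f*f - 1)/3 = -(f² - 1)/3 = -(-1 + f²)/3 = ⅓ - f²/3)
H(w) = 5*w*(-5/3 - w²/3) (H(w) = (-2 + (⅓ - w²/3))*(w + w*4) = (-5/3 - w²/3)*(w + 4*w) = (-5/3 - w²/3)*(5*w) = 5*w*(-5/3 - w²/3))
H(11)*(-152) - 72 = ((5/3)*11*(-5 - 1*11²))*(-152) - 72 = ((5/3)*11*(-5 - 1*121))*(-152) - 72 = ((5/3)*11*(-5 - 121))*(-152) - 72 = ((5/3)*11*(-126))*(-152) - 72 = -2310*(-152) - 72 = 351120 - 72 = 351048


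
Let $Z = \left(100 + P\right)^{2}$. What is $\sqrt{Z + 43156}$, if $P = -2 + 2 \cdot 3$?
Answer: $2 \sqrt{13493} \approx 232.32$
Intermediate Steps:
$P = 4$ ($P = -2 + 6 = 4$)
$Z = 10816$ ($Z = \left(100 + 4\right)^{2} = 104^{2} = 10816$)
$\sqrt{Z + 43156} = \sqrt{10816 + 43156} = \sqrt{53972} = 2 \sqrt{13493}$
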